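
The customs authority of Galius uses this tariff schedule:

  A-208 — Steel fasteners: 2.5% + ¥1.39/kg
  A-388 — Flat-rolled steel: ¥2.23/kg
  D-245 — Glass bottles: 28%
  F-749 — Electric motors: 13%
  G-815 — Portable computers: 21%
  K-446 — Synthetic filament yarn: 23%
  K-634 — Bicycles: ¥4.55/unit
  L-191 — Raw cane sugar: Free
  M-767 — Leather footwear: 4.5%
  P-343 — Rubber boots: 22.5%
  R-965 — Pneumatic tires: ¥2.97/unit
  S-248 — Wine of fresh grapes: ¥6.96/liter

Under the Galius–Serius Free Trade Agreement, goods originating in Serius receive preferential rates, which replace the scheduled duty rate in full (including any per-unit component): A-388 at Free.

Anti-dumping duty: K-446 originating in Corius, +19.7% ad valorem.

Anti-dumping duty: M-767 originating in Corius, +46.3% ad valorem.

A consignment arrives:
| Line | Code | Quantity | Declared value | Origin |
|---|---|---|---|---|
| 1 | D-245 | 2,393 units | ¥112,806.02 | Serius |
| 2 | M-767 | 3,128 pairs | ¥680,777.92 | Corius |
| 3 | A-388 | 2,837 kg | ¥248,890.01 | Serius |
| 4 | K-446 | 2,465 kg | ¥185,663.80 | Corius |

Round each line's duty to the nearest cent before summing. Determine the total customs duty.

¥456,699.31

Line 1 (D-245, Serius, 2,393 units, ¥112,806.02):
Base rate for D-245 is 28%.
Origin Serius is the FTA partner but D-245 is not on the preference list; base rate stands.
Duty = ¥112,806.02 × 28% = ¥31,585.69.
Line 2 (M-767, Corius, 3,128 pairs, ¥680,777.92):
Base rate for M-767 is 4.5%.
Additional duty on M-767 from Corius: +46.3%. Applied ad valorem rate: 4.5% + 46.3% = 50.8%.
Duty = ¥680,777.92 × 50.8% = ¥345,835.18.
Line 3 (A-388, Serius, 2,837 kg, ¥248,890.01):
Base rate for A-388 is ¥2.23/kg.
Origin Serius qualifies under the Galius–Serius agreement and A-388 is covered: preferential rate Free applies instead.
Duty = ¥248,890.01 × 0% = ¥0.00.
Line 4 (K-446, Corius, 2,465 kg, ¥185,663.80):
Base rate for K-446 is 23%.
Additional duty on K-446 from Corius: +19.7%. Applied ad valorem rate: 23% + 19.7% = 42.7%.
Duty = ¥185,663.80 × 42.7% = ¥79,278.44.
Total = ¥31,585.69 + ¥345,835.18 + ¥0.00 + ¥79,278.44 = ¥456,699.31.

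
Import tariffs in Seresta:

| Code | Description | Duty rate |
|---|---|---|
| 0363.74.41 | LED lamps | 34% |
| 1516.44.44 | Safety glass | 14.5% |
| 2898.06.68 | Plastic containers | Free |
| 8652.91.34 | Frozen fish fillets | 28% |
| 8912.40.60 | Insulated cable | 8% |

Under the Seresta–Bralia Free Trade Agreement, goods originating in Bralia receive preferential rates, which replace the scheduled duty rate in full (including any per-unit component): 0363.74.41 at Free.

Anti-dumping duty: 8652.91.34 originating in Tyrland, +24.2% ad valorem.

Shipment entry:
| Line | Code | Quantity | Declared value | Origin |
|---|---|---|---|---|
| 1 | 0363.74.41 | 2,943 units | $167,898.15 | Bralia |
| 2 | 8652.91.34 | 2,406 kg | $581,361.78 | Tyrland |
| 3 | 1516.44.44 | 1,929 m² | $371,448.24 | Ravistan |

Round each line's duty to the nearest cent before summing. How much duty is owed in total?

$357,330.84

Line 1 (0363.74.41, Bralia, 2,943 units, $167,898.15):
Base rate for 0363.74.41 is 34%.
Origin Bralia qualifies under the Seresta–Bralia agreement and 0363.74.41 is covered: preferential rate Free applies instead.
Duty = $167,898.15 × 0% = $0.00.
Line 2 (8652.91.34, Tyrland, 2,406 kg, $581,361.78):
Base rate for 8652.91.34 is 28%.
Additional duty on 8652.91.34 from Tyrland: +24.2%. Applied ad valorem rate: 28% + 24.2% = 52.2%.
Duty = $581,361.78 × 52.2% = $303,470.85.
Line 3 (1516.44.44, Ravistan, 1,929 m², $371,448.24):
Base rate for 1516.44.44 is 14.5%.
Duty = $371,448.24 × 14.5% = $53,859.99.
Total = $0.00 + $303,470.85 + $53,859.99 = $357,330.84.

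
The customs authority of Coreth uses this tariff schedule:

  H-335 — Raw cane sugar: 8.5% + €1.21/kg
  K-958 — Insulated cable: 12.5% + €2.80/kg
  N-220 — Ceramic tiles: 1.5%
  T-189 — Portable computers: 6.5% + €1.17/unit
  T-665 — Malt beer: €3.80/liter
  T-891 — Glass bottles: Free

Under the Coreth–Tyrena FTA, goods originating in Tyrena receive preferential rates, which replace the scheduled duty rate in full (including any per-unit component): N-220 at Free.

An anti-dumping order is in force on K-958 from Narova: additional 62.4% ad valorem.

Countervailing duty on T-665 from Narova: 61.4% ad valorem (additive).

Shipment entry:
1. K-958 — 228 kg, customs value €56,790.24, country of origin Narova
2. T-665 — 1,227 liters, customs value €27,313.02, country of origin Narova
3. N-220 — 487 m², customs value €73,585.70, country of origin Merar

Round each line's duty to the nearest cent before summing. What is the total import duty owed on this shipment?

€65,710.87

Line 1 (K-958, Narova, 228 kg, €56,790.24):
Base rate for K-958 is 12.5% + €2.80/kg.
Additional duty on K-958 from Narova: +62.4%. Applied ad valorem rate: 12.5% + 62.4% = 74.9%.
Duty = €56,790.24 × 74.9% + 228 × €2.80 = €43,174.29.
Line 2 (T-665, Narova, 1,227 liters, €27,313.02):
Base rate for T-665 is €3.80/liter.
Additional duty on T-665 from Narova: +61.4% ad valorem. Applied ad valorem rate = 61.4%.
Duty = €27,313.02 × 61.4% + 1,227 × €3.80 = €21,432.79.
Line 3 (N-220, Merar, 487 m², €73,585.70):
Base rate for N-220 is 1.5%.
N-220 has an FTA preferential rate, but origin Merar is not Tyrena; base rate stands.
Duty = €73,585.70 × 1.5% = €1,103.79.
Total = €43,174.29 + €21,432.79 + €1,103.79 = €65,710.87.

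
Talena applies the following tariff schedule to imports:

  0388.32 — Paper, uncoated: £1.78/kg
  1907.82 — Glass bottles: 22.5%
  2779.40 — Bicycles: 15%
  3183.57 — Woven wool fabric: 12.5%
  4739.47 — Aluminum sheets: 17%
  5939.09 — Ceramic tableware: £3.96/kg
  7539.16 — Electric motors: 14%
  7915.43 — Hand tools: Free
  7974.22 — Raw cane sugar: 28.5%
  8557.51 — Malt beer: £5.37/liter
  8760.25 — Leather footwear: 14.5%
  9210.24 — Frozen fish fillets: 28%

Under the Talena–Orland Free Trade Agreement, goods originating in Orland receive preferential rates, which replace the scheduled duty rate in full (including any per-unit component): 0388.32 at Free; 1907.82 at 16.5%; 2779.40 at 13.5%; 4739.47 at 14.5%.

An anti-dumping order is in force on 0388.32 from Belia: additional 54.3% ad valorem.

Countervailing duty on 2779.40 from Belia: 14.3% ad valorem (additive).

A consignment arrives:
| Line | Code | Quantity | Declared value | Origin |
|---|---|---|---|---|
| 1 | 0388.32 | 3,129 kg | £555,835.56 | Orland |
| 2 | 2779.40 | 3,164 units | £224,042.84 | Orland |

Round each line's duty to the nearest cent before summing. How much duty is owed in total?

Line 1 (0388.32, Orland, 3,129 kg, £555,835.56):
Base rate for 0388.32 is £1.78/kg.
Origin Orland qualifies under the Talena–Orland agreement and 0388.32 is covered: preferential rate Free applies instead.
The additional-duty order on 0388.32 targets Belia, not Orland; it does not apply.
Duty = £555,835.56 × 0% = £0.00.
Line 2 (2779.40, Orland, 3,164 units, £224,042.84):
Base rate for 2779.40 is 15%.
Origin Orland qualifies under the Talena–Orland agreement and 2779.40 is covered: preferential rate 13.5% applies instead.
The additional-duty order on 2779.40 targets Belia, not Orland; it does not apply.
Duty = £224,042.84 × 13.5% = £30,245.78.
Total = £0.00 + £30,245.78 = £30,245.78.

£30,245.78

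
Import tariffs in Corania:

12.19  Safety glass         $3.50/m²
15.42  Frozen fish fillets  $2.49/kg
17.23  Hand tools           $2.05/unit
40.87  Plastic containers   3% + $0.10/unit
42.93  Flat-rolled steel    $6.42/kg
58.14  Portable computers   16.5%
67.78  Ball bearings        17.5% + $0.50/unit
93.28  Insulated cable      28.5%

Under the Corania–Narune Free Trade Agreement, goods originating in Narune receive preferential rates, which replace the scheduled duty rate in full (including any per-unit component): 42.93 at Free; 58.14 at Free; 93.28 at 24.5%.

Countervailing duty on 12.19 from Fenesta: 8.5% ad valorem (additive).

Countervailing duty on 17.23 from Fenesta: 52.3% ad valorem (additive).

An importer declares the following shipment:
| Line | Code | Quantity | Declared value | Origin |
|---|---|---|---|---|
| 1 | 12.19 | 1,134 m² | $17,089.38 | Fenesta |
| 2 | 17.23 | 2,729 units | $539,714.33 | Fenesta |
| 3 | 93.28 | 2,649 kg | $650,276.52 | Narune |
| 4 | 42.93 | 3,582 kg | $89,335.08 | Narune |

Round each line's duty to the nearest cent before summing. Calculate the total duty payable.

$452,604.39

Line 1 (12.19, Fenesta, 1,134 m², $17,089.38):
Base rate for 12.19 is $3.50/m².
Additional duty on 12.19 from Fenesta: +8.5% ad valorem. Applied ad valorem rate = 8.5%.
Duty = $17,089.38 × 8.5% + 1,134 × $3.50 = $5,421.60.
Line 2 (17.23, Fenesta, 2,729 units, $539,714.33):
Base rate for 17.23 is $2.05/unit.
Additional duty on 17.23 from Fenesta: +52.3% ad valorem. Applied ad valorem rate = 52.3%.
Duty = $539,714.33 × 52.3% + 2,729 × $2.05 = $287,865.04.
Line 3 (93.28, Narune, 2,649 kg, $650,276.52):
Base rate for 93.28 is 28.5%.
Origin Narune qualifies under the Corania–Narune agreement and 93.28 is covered: preferential rate 24.5% applies instead.
Duty = $650,276.52 × 24.5% = $159,317.75.
Line 4 (42.93, Narune, 3,582 kg, $89,335.08):
Base rate for 42.93 is $6.42/kg.
Origin Narune qualifies under the Corania–Narune agreement and 42.93 is covered: preferential rate Free applies instead.
Duty = $89,335.08 × 0% = $0.00.
Total = $5,421.60 + $287,865.04 + $159,317.75 + $0.00 = $452,604.39.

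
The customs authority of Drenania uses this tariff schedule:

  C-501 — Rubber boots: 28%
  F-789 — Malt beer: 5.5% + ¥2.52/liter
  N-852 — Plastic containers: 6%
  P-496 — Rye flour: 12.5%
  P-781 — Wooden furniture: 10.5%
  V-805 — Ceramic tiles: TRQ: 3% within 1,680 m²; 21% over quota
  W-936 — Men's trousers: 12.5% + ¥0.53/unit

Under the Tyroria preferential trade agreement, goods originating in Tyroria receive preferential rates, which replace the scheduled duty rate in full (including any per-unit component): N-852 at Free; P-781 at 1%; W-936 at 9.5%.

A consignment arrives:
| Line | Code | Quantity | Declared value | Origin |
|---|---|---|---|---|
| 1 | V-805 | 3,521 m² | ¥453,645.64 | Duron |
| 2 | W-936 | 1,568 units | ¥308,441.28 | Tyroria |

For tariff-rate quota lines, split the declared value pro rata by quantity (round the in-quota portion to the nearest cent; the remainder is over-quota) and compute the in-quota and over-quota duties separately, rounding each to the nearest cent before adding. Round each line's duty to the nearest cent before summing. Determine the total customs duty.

Line 1 (V-805, Duron, 3,521 m², ¥453,645.64):
Code V-805 is under a tariff-rate quota (threshold 1,680 m²). In-quota: 1,680 m² at 3%; over-quota: 1,841 m² at 21%.
Pro-rata value split: in-quota = ¥453,645.64 × 1,680/3,521 = ¥216,451.20; over-quota = ¥453,645.64 − ¥216,451.20 = ¥237,194.44.
In-quota duty = ¥216,451.20 × 3% = ¥6,493.54. Over-quota duty = ¥237,194.44 × 21% = ¥49,810.83.
Line duty = ¥6,493.54 + ¥49,810.83 = ¥56,304.37.
Line 2 (W-936, Tyroria, 1,568 units, ¥308,441.28):
Base rate for W-936 is 12.5% + ¥0.53/unit.
Origin Tyroria qualifies under the Drenania–Tyroria agreement and W-936 is covered: preferential rate 9.5% applies instead.
Duty = ¥308,441.28 × 9.5% = ¥29,301.92.
Total = ¥56,304.37 + ¥29,301.92 = ¥85,606.29.

¥85,606.29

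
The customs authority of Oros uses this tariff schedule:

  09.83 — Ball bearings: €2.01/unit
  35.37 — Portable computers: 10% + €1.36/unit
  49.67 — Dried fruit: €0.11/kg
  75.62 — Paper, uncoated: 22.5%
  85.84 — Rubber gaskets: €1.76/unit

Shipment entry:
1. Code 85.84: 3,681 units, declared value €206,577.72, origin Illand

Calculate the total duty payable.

Line 1 (85.84, Illand, 3,681 units, €206,577.72):
Base rate for 85.84 is €1.76/unit.
Duty = 3,681 × €1.76 = €6,478.56.

€6,478.56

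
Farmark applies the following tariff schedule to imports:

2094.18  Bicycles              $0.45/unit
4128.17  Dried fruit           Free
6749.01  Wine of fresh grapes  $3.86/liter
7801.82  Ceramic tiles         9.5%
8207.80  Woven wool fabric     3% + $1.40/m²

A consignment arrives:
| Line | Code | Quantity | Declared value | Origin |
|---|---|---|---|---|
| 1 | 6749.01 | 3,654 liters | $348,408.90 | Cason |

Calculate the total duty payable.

$14,104.44

Line 1 (6749.01, Cason, 3,654 liters, $348,408.90):
Base rate for 6749.01 is $3.86/liter.
Duty = 3,654 × $3.86 = $14,104.44.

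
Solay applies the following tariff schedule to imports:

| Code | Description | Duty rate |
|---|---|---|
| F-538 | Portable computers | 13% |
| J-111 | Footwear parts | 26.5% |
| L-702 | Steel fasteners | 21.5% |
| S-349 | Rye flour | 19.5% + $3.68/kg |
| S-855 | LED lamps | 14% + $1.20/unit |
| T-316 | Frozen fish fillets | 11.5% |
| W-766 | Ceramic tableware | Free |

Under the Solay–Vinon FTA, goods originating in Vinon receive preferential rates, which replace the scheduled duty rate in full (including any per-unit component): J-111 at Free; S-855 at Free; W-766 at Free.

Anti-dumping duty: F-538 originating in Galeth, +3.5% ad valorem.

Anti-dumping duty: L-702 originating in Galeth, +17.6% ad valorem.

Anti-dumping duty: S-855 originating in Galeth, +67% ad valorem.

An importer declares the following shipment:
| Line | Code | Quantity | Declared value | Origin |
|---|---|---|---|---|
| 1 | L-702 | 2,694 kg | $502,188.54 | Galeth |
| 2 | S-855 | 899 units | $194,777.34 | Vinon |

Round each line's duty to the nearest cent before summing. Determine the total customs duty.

Line 1 (L-702, Galeth, 2,694 kg, $502,188.54):
Base rate for L-702 is 21.5%.
Additional duty on L-702 from Galeth: +17.6%. Applied ad valorem rate: 21.5% + 17.6% = 39.1%.
Duty = $502,188.54 × 39.1% = $196,355.72.
Line 2 (S-855, Vinon, 899 units, $194,777.34):
Base rate for S-855 is 14% + $1.20/unit.
Origin Vinon qualifies under the Solay–Vinon agreement and S-855 is covered: preferential rate Free applies instead.
The additional-duty order on S-855 targets Galeth, not Vinon; it does not apply.
Duty = $194,777.34 × 0% = $0.00.
Total = $196,355.72 + $0.00 = $196,355.72.

$196,355.72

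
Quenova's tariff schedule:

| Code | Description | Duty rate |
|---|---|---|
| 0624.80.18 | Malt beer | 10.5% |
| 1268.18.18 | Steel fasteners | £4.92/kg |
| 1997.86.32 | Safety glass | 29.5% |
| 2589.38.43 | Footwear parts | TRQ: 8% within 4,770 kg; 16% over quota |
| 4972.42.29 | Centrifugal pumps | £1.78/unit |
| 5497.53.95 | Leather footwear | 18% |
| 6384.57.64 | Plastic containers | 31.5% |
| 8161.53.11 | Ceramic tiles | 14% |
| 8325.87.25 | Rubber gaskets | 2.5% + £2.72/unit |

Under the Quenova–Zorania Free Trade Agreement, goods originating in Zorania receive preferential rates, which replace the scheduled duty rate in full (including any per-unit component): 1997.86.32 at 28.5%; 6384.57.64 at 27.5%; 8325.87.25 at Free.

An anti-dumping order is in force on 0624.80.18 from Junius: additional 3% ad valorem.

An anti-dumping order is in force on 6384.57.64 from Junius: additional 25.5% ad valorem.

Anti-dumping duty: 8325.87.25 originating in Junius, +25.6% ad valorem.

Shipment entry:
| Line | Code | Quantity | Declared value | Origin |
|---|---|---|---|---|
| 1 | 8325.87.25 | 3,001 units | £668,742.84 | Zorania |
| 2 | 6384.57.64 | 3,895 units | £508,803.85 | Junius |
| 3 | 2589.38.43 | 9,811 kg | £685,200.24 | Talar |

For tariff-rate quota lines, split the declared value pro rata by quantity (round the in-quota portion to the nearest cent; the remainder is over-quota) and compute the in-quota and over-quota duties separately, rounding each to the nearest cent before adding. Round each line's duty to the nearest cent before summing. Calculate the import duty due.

Line 1 (8325.87.25, Zorania, 3,001 units, £668,742.84):
Base rate for 8325.87.25 is 2.5% + £2.72/unit.
Origin Zorania qualifies under the Quenova–Zorania agreement and 8325.87.25 is covered: preferential rate Free applies instead.
The additional-duty order on 8325.87.25 targets Junius, not Zorania; it does not apply.
Duty = £668,742.84 × 0% = £0.00.
Line 2 (6384.57.64, Junius, 3,895 units, £508,803.85):
Base rate for 6384.57.64 is 31.5%.
6384.57.64 has an FTA preferential rate, but origin Junius is not Zorania; base rate stands.
Additional duty on 6384.57.64 from Junius: +25.5%. Applied ad valorem rate: 31.5% + 25.5% = 57%.
Duty = £508,803.85 × 57% = £290,018.19.
Line 3 (2589.38.43, Talar, 9,811 kg, £685,200.24):
Code 2589.38.43 is under a tariff-rate quota (threshold 4,770 kg). In-quota: 4,770 kg at 8%; over-quota: 5,041 kg at 16%.
Pro-rata value split: in-quota = £685,200.24 × 4,770/9,811 = £333,136.80; over-quota = £685,200.24 − £333,136.80 = £352,063.44.
In-quota duty = £333,136.80 × 8% = £26,650.94. Over-quota duty = £352,063.44 × 16% = £56,330.15.
Line duty = £26,650.94 + £56,330.15 = £82,981.09.
Total = £0.00 + £290,018.19 + £82,981.09 = £372,999.28.

£372,999.28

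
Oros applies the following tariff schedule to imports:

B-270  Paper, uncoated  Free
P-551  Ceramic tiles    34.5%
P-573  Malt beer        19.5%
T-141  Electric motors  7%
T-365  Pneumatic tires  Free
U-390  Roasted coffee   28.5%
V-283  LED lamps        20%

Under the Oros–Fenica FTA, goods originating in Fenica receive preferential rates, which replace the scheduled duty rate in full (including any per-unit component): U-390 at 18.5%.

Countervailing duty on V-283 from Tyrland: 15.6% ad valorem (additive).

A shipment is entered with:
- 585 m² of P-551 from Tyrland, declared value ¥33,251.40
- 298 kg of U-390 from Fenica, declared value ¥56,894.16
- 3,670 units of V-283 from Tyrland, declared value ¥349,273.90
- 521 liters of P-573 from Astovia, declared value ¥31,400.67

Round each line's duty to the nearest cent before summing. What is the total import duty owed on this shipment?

¥152,461.79

Line 1 (P-551, Tyrland, 585 m², ¥33,251.40):
Base rate for P-551 is 34.5%.
Duty = ¥33,251.40 × 34.5% = ¥11,471.73.
Line 2 (U-390, Fenica, 298 kg, ¥56,894.16):
Base rate for U-390 is 28.5%.
Origin Fenica qualifies under the Oros–Fenica agreement and U-390 is covered: preferential rate 18.5% applies instead.
Duty = ¥56,894.16 × 18.5% = ¥10,525.42.
Line 3 (V-283, Tyrland, 3,670 units, ¥349,273.90):
Base rate for V-283 is 20%.
Additional duty on V-283 from Tyrland: +15.6%. Applied ad valorem rate: 20% + 15.6% = 35.6%.
Duty = ¥349,273.90 × 35.6% = ¥124,341.51.
Line 4 (P-573, Astovia, 521 liters, ¥31,400.67):
Base rate for P-573 is 19.5%.
Duty = ¥31,400.67 × 19.5% = ¥6,123.13.
Total = ¥11,471.73 + ¥10,525.42 + ¥124,341.51 + ¥6,123.13 = ¥152,461.79.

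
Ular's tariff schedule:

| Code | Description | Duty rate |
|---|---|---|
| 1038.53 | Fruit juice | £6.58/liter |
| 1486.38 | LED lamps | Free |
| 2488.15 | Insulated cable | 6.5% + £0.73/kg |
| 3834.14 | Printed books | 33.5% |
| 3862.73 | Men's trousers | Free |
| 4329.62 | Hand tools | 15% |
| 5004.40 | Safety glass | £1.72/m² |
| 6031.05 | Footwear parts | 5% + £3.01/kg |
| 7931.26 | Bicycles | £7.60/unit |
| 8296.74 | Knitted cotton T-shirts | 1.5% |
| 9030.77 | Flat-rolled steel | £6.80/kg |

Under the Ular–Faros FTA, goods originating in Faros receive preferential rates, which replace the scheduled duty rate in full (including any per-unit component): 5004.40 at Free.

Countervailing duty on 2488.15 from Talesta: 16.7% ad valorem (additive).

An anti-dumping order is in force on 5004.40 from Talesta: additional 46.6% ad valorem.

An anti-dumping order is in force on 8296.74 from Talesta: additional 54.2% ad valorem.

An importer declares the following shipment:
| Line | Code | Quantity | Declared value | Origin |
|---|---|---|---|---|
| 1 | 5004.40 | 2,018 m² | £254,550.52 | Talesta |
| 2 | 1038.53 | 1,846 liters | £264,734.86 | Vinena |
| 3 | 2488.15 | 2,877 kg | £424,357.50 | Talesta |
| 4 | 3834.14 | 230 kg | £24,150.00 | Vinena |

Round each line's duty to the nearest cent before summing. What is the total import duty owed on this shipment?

Line 1 (5004.40, Talesta, 2,018 m², £254,550.52):
Base rate for 5004.40 is £1.72/m².
5004.40 has an FTA preferential rate, but origin Talesta is not Faros; base rate stands.
Additional duty on 5004.40 from Talesta: +46.6% ad valorem. Applied ad valorem rate = 46.6%.
Duty = £254,550.52 × 46.6% + 2,018 × £1.72 = £122,091.50.
Line 2 (1038.53, Vinena, 1,846 liters, £264,734.86):
Base rate for 1038.53 is £6.58/liter.
Duty = 1,846 × £6.58 = £12,146.68.
Line 3 (2488.15, Talesta, 2,877 kg, £424,357.50):
Base rate for 2488.15 is 6.5% + £0.73/kg.
Additional duty on 2488.15 from Talesta: +16.7%. Applied ad valorem rate: 6.5% + 16.7% = 23.2%.
Duty = £424,357.50 × 23.2% + 2,877 × £0.73 = £100,551.15.
Line 4 (3834.14, Vinena, 230 kg, £24,150.00):
Base rate for 3834.14 is 33.5%.
Duty = £24,150.00 × 33.5% = £8,090.25.
Total = £122,091.50 + £12,146.68 + £100,551.15 + £8,090.25 = £242,879.58.

£242,879.58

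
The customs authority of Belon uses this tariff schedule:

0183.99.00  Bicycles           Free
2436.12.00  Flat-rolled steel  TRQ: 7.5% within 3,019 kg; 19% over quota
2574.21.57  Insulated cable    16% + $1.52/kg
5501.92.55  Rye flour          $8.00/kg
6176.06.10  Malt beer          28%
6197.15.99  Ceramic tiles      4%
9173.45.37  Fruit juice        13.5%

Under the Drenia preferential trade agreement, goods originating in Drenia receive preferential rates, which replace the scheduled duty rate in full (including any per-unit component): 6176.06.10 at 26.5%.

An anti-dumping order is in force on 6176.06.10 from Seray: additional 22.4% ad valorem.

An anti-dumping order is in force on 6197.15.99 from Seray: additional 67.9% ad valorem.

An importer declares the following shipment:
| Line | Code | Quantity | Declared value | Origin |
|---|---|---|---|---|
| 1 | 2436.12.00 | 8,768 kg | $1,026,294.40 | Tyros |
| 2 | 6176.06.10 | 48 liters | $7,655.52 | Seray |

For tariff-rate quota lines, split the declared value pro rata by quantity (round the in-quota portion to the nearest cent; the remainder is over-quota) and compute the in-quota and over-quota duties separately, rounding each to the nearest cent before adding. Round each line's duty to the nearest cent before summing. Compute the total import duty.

Line 1 (2436.12.00, Tyros, 8,768 kg, $1,026,294.40):
Code 2436.12.00 is under a tariff-rate quota (threshold 3,019 kg). In-quota: 3,019 kg at 7.5%; over-quota: 5,749 kg at 19%.
Pro-rata value split: in-quota = $1,026,294.40 × 3,019/8,768 = $353,373.95; over-quota = $1,026,294.40 − $353,373.95 = $672,920.45.
In-quota duty = $353,373.95 × 7.5% = $26,503.05. Over-quota duty = $672,920.45 × 19% = $127,854.89.
Line duty = $26,503.05 + $127,854.89 = $154,357.94.
Line 2 (6176.06.10, Seray, 48 liters, $7,655.52):
Base rate for 6176.06.10 is 28%.
6176.06.10 has an FTA preferential rate, but origin Seray is not Drenia; base rate stands.
Additional duty on 6176.06.10 from Seray: +22.4%. Applied ad valorem rate: 28% + 22.4% = 50.4%.
Duty = $7,655.52 × 50.4% = $3,858.38.
Total = $154,357.94 + $3,858.38 = $158,216.32.

$158,216.32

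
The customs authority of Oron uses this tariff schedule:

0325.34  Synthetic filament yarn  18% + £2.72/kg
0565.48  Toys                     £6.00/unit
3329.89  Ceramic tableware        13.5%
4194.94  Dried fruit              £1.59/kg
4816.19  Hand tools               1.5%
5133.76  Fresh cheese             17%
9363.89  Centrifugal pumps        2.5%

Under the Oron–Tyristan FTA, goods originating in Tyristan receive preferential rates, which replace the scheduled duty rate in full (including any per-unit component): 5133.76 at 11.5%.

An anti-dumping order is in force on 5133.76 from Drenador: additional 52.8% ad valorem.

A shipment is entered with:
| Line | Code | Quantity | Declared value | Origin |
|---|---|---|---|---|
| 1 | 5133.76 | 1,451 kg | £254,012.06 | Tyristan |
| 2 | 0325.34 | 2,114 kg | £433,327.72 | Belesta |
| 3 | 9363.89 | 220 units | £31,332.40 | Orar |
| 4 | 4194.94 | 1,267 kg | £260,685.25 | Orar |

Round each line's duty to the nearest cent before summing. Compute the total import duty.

Line 1 (5133.76, Tyristan, 1,451 kg, £254,012.06):
Base rate for 5133.76 is 17%.
Origin Tyristan qualifies under the Oron–Tyristan agreement and 5133.76 is covered: preferential rate 11.5% applies instead.
The additional-duty order on 5133.76 targets Drenador, not Tyristan; it does not apply.
Duty = £254,012.06 × 11.5% = £29,211.39.
Line 2 (0325.34, Belesta, 2,114 kg, £433,327.72):
Base rate for 0325.34 is 18% + £2.72/kg.
Duty = £433,327.72 × 18% + 2,114 × £2.72 = £83,749.07.
Line 3 (9363.89, Orar, 220 units, £31,332.40):
Base rate for 9363.89 is 2.5%.
Duty = £31,332.40 × 2.5% = £783.31.
Line 4 (4194.94, Orar, 1,267 kg, £260,685.25):
Base rate for 4194.94 is £1.59/kg.
Duty = 1,267 × £1.59 = £2,014.53.
Total = £29,211.39 + £83,749.07 + £783.31 + £2,014.53 = £115,758.30.

£115,758.30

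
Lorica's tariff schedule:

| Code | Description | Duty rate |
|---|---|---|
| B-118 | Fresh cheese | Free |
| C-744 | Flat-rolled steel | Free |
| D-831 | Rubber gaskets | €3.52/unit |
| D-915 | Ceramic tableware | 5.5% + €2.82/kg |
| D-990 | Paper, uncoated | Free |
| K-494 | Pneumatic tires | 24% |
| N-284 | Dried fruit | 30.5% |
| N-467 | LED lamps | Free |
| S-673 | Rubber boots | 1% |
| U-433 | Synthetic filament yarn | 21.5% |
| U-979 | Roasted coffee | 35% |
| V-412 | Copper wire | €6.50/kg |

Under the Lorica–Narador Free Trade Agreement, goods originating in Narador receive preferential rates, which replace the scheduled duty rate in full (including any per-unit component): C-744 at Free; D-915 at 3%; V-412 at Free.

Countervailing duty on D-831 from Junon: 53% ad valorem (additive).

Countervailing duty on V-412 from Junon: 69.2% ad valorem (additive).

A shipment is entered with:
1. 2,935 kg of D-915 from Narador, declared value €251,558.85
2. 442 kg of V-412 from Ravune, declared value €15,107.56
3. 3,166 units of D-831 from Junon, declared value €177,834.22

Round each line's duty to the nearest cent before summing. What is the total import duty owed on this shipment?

Line 1 (D-915, Narador, 2,935 kg, €251,558.85):
Base rate for D-915 is 5.5% + €2.82/kg.
Origin Narador qualifies under the Lorica–Narador agreement and D-915 is covered: preferential rate 3% applies instead.
Duty = €251,558.85 × 3% = €7,546.77.
Line 2 (V-412, Ravune, 442 kg, €15,107.56):
Base rate for V-412 is €6.50/kg.
V-412 has an FTA preferential rate, but origin Ravune is not Narador; base rate stands.
The additional-duty order on V-412 targets Junon, not Ravune; it does not apply.
Duty = 442 × €6.50 = €2,873.00.
Line 3 (D-831, Junon, 3,166 units, €177,834.22):
Base rate for D-831 is €3.52/unit.
Additional duty on D-831 from Junon: +53% ad valorem. Applied ad valorem rate = 53%.
Duty = €177,834.22 × 53% + 3,166 × €3.52 = €105,396.46.
Total = €7,546.77 + €2,873.00 + €105,396.46 = €115,816.23.

€115,816.23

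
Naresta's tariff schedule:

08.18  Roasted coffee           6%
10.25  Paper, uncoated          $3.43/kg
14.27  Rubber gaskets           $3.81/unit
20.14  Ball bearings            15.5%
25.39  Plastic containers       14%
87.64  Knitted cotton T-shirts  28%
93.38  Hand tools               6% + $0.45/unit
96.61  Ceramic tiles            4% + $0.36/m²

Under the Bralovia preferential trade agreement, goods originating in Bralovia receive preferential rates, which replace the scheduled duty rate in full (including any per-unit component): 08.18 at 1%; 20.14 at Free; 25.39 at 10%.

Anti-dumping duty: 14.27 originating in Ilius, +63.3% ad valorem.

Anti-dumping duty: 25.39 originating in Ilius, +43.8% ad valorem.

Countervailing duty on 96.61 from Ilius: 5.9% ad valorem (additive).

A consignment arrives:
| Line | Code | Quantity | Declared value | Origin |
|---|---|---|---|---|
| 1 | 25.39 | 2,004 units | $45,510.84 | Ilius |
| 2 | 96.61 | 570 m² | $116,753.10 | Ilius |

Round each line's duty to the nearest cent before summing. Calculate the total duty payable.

Line 1 (25.39, Ilius, 2,004 units, $45,510.84):
Base rate for 25.39 is 14%.
25.39 has an FTA preferential rate, but origin Ilius is not Bralovia; base rate stands.
Additional duty on 25.39 from Ilius: +43.8%. Applied ad valorem rate: 14% + 43.8% = 57.8%.
Duty = $45,510.84 × 57.8% = $26,305.27.
Line 2 (96.61, Ilius, 570 m², $116,753.10):
Base rate for 96.61 is 4% + $0.36/m².
Additional duty on 96.61 from Ilius: +5.9%. Applied ad valorem rate: 4% + 5.9% = 9.9%.
Duty = $116,753.10 × 9.9% + 570 × $0.36 = $11,763.76.
Total = $26,305.27 + $11,763.76 = $38,069.03.

$38,069.03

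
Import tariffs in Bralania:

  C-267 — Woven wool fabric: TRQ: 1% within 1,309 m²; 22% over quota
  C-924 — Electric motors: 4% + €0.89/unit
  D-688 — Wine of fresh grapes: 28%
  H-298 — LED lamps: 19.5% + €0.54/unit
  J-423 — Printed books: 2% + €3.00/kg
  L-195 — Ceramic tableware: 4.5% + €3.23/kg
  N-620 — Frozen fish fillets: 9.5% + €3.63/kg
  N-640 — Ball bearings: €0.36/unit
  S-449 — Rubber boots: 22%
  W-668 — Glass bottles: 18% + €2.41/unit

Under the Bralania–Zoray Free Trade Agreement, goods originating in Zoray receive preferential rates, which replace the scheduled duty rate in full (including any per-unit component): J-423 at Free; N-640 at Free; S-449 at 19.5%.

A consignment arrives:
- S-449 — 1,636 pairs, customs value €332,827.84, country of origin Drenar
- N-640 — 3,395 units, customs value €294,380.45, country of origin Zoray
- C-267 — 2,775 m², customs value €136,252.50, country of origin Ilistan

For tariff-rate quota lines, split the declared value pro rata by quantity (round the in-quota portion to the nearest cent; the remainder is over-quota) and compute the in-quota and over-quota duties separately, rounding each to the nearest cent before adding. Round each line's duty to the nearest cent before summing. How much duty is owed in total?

€89,700.57

Line 1 (S-449, Drenar, 1,636 pairs, €332,827.84):
Base rate for S-449 is 22%.
S-449 has an FTA preferential rate, but origin Drenar is not Zoray; base rate stands.
Duty = €332,827.84 × 22% = €73,222.12.
Line 2 (N-640, Zoray, 3,395 units, €294,380.45):
Base rate for N-640 is €0.36/unit.
Origin Zoray qualifies under the Bralania–Zoray agreement and N-640 is covered: preferential rate Free applies instead.
Duty = €294,380.45 × 0% = €0.00.
Line 3 (C-267, Ilistan, 2,775 m², €136,252.50):
Code C-267 is under a tariff-rate quota (threshold 1,309 m²). In-quota: 1,309 m² at 1%; over-quota: 1,466 m² at 22%.
Pro-rata value split: in-quota = €136,252.50 × 1,309/2,775 = €64,271.90; over-quota = €136,252.50 − €64,271.90 = €71,980.60.
In-quota duty = €64,271.90 × 1% = €642.72. Over-quota duty = €71,980.60 × 22% = €15,835.73.
Line duty = €642.72 + €15,835.73 = €16,478.45.
Total = €73,222.12 + €0.00 + €16,478.45 = €89,700.57.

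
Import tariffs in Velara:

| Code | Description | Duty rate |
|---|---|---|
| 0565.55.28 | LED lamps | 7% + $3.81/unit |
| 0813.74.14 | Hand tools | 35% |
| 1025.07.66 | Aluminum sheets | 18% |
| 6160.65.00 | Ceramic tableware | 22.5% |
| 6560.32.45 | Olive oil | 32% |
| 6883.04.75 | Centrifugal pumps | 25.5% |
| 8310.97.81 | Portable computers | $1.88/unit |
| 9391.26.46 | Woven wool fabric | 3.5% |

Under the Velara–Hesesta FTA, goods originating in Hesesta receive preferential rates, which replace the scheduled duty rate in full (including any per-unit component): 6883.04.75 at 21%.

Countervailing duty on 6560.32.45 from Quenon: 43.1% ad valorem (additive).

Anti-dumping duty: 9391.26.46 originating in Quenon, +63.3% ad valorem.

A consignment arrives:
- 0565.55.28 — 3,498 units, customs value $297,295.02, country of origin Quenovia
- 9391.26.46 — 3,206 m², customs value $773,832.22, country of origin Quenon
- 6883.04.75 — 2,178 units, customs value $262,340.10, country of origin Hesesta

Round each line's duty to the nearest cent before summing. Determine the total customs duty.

$606,149.37

Line 1 (0565.55.28, Quenovia, 3,498 units, $297,295.02):
Base rate for 0565.55.28 is 7% + $3.81/unit.
Duty = $297,295.02 × 7% + 3,498 × $3.81 = $34,138.03.
Line 2 (9391.26.46, Quenon, 3,206 m², $773,832.22):
Base rate for 9391.26.46 is 3.5%.
Additional duty on 9391.26.46 from Quenon: +63.3%. Applied ad valorem rate: 3.5% + 63.3% = 66.8%.
Duty = $773,832.22 × 66.8% = $516,919.92.
Line 3 (6883.04.75, Hesesta, 2,178 units, $262,340.10):
Base rate for 6883.04.75 is 25.5%.
Origin Hesesta qualifies under the Velara–Hesesta agreement and 6883.04.75 is covered: preferential rate 21% applies instead.
Duty = $262,340.10 × 21% = $55,091.42.
Total = $34,138.03 + $516,919.92 + $55,091.42 = $606,149.37.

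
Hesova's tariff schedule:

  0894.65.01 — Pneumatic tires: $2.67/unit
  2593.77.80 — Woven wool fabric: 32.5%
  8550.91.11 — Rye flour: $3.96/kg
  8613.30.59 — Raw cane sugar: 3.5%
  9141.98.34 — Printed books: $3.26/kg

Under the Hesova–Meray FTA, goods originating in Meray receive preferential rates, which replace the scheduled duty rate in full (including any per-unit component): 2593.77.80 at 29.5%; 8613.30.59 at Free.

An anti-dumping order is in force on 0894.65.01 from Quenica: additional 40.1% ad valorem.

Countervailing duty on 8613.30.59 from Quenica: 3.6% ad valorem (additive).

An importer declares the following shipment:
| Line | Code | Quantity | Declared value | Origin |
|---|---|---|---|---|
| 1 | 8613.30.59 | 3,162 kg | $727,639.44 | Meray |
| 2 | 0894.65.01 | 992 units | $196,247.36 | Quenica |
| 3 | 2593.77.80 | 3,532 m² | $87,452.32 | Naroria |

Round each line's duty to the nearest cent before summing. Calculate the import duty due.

$109,765.83

Line 1 (8613.30.59, Meray, 3,162 kg, $727,639.44):
Base rate for 8613.30.59 is 3.5%.
Origin Meray qualifies under the Hesova–Meray agreement and 8613.30.59 is covered: preferential rate Free applies instead.
The additional-duty order on 8613.30.59 targets Quenica, not Meray; it does not apply.
Duty = $727,639.44 × 0% = $0.00.
Line 2 (0894.65.01, Quenica, 992 units, $196,247.36):
Base rate for 0894.65.01 is $2.67/unit.
Additional duty on 0894.65.01 from Quenica: +40.1% ad valorem. Applied ad valorem rate = 40.1%.
Duty = $196,247.36 × 40.1% + 992 × $2.67 = $81,343.83.
Line 3 (2593.77.80, Naroria, 3,532 m², $87,452.32):
Base rate for 2593.77.80 is 32.5%.
2593.77.80 has an FTA preferential rate, but origin Naroria is not Meray; base rate stands.
Duty = $87,452.32 × 32.5% = $28,422.00.
Total = $0.00 + $81,343.83 + $28,422.00 = $109,765.83.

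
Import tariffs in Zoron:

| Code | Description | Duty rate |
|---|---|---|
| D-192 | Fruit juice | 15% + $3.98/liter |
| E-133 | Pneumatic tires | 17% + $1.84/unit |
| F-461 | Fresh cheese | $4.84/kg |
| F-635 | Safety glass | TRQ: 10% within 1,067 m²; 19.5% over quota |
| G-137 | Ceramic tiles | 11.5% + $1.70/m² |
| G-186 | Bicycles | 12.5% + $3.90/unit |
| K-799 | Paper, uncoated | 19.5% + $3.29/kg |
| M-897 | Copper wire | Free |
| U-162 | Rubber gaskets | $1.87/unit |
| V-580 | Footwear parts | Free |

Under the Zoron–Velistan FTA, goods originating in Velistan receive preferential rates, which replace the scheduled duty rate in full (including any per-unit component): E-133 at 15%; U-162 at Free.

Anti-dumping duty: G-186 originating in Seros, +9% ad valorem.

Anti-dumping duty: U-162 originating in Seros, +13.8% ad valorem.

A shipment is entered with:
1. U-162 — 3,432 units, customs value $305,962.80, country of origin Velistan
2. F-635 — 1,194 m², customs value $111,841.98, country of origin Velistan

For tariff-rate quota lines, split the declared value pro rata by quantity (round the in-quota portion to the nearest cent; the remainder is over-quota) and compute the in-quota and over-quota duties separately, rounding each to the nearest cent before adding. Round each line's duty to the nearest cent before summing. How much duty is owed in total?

$12,314.33

Line 1 (U-162, Velistan, 3,432 units, $305,962.80):
Base rate for U-162 is $1.87/unit.
Origin Velistan qualifies under the Zoron–Velistan agreement and U-162 is covered: preferential rate Free applies instead.
The additional-duty order on U-162 targets Seros, not Velistan; it does not apply.
Duty = $305,962.80 × 0% = $0.00.
Line 2 (F-635, Velistan, 1,194 m², $111,841.98):
Code F-635 is under a tariff-rate quota (threshold 1,067 m²). In-quota: 1,067 m² at 10%; over-quota: 127 m² at 19.5%.
Pro-rata value split: in-quota = $111,841.98 × 1,067/1,194 = $99,945.89; over-quota = $111,841.98 − $99,945.89 = $11,896.09.
In-quota duty = $99,945.89 × 10% = $9,994.59. Over-quota duty = $11,896.09 × 19.5% = $2,319.74.
Line duty = $9,994.59 + $2,319.74 = $12,314.33.
Total = $0.00 + $12,314.33 = $12,314.33.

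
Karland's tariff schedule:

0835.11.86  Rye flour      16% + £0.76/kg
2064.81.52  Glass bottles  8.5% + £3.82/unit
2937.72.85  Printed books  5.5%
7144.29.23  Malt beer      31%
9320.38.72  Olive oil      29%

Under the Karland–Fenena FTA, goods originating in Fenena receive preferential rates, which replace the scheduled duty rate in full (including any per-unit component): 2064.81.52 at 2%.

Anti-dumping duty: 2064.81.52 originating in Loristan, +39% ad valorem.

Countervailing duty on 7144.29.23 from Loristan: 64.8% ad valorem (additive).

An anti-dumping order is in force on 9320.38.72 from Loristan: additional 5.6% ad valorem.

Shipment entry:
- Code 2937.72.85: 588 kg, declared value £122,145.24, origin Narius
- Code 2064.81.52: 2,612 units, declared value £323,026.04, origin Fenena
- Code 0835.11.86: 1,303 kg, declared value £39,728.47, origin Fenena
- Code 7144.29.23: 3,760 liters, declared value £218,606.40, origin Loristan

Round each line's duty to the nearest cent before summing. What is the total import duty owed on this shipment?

Line 1 (2937.72.85, Narius, 588 kg, £122,145.24):
Base rate for 2937.72.85 is 5.5%.
Duty = £122,145.24 × 5.5% = £6,717.99.
Line 2 (2064.81.52, Fenena, 2,612 units, £323,026.04):
Base rate for 2064.81.52 is 8.5% + £3.82/unit.
Origin Fenena qualifies under the Karland–Fenena agreement and 2064.81.52 is covered: preferential rate 2% applies instead.
The additional-duty order on 2064.81.52 targets Loristan, not Fenena; it does not apply.
Duty = £323,026.04 × 2% = £6,460.52.
Line 3 (0835.11.86, Fenena, 1,303 kg, £39,728.47):
Base rate for 0835.11.86 is 16% + £0.76/kg.
Origin Fenena is the FTA partner but 0835.11.86 is not on the preference list; base rate stands.
Duty = £39,728.47 × 16% + 1,303 × £0.76 = £7,346.84.
Line 4 (7144.29.23, Loristan, 3,760 liters, £218,606.40):
Base rate for 7144.29.23 is 31%.
Additional duty on 7144.29.23 from Loristan: +64.8%. Applied ad valorem rate: 31% + 64.8% = 95.8%.
Duty = £218,606.40 × 95.8% = £209,424.93.
Total = £6,717.99 + £6,460.52 + £7,346.84 + £209,424.93 = £229,950.28.

£229,950.28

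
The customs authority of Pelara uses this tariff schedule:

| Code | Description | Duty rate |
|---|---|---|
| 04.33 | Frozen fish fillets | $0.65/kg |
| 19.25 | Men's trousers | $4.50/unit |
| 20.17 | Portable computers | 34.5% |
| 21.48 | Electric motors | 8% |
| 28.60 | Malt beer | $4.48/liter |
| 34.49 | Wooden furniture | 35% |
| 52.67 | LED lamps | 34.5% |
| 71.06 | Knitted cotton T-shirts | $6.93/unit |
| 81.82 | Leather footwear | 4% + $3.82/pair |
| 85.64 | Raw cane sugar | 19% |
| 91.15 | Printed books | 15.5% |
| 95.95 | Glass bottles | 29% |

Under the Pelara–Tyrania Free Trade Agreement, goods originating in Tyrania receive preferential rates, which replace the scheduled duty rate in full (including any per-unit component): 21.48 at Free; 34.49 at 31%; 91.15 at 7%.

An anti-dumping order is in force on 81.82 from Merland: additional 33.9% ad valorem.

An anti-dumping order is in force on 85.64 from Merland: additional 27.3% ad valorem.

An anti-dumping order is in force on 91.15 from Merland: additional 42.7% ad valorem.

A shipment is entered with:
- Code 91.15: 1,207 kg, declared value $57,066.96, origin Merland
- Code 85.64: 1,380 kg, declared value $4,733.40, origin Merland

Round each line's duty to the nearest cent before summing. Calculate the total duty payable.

Line 1 (91.15, Merland, 1,207 kg, $57,066.96):
Base rate for 91.15 is 15.5%.
91.15 has an FTA preferential rate, but origin Merland is not Tyrania; base rate stands.
Additional duty on 91.15 from Merland: +42.7%. Applied ad valorem rate: 15.5% + 42.7% = 58.2%.
Duty = $57,066.96 × 58.2% = $33,212.97.
Line 2 (85.64, Merland, 1,380 kg, $4,733.40):
Base rate for 85.64 is 19%.
Additional duty on 85.64 from Merland: +27.3%. Applied ad valorem rate: 19% + 27.3% = 46.3%.
Duty = $4,733.40 × 46.3% = $2,191.56.
Total = $33,212.97 + $2,191.56 = $35,404.53.

$35,404.53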